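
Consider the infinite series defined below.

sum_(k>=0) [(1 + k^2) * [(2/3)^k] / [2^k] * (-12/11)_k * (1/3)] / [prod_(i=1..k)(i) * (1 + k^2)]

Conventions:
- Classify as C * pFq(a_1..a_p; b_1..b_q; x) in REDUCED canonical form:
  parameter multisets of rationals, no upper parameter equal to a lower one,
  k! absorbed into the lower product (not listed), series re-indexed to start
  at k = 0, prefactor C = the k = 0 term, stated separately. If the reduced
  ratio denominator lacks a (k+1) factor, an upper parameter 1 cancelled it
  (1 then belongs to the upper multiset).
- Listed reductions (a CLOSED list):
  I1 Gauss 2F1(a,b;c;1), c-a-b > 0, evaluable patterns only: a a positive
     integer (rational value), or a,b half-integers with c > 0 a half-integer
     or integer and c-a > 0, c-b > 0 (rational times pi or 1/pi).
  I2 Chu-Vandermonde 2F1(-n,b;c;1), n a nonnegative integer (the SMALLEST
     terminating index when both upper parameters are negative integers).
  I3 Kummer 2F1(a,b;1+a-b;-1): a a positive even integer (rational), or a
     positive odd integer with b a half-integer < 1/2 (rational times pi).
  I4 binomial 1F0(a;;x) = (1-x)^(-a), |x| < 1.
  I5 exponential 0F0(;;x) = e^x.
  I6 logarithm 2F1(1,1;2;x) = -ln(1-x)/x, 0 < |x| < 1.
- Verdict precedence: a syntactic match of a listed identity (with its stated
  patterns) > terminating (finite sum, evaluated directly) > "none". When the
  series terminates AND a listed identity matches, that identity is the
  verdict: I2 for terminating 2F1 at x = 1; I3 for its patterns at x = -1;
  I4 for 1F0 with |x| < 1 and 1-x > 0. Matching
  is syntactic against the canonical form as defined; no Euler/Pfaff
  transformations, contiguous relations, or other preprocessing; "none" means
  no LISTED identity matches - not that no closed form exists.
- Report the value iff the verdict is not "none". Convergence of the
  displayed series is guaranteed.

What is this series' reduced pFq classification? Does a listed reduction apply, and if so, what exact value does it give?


Reduced: x = 1/3, 1F0, upper = {-12/11}, lower = {-}, C = 1/3. Verdict at x = 1/3: the binomial series (I4) matches (the 1F0 binomial series: exponent 12/11, x = 1/3). Value: (1/3) * (2/3)^(12/11).

First insight: with t_0 = 1/3, the two k-th powers (C = 1/3, x = 1/3) combine into one argument.
Consecutive-term ratio: r(k) = (1/3) * (k-12/11) / [(k+1)] ; factor over Q: parameters, x = (1/3), and C = 1/3.


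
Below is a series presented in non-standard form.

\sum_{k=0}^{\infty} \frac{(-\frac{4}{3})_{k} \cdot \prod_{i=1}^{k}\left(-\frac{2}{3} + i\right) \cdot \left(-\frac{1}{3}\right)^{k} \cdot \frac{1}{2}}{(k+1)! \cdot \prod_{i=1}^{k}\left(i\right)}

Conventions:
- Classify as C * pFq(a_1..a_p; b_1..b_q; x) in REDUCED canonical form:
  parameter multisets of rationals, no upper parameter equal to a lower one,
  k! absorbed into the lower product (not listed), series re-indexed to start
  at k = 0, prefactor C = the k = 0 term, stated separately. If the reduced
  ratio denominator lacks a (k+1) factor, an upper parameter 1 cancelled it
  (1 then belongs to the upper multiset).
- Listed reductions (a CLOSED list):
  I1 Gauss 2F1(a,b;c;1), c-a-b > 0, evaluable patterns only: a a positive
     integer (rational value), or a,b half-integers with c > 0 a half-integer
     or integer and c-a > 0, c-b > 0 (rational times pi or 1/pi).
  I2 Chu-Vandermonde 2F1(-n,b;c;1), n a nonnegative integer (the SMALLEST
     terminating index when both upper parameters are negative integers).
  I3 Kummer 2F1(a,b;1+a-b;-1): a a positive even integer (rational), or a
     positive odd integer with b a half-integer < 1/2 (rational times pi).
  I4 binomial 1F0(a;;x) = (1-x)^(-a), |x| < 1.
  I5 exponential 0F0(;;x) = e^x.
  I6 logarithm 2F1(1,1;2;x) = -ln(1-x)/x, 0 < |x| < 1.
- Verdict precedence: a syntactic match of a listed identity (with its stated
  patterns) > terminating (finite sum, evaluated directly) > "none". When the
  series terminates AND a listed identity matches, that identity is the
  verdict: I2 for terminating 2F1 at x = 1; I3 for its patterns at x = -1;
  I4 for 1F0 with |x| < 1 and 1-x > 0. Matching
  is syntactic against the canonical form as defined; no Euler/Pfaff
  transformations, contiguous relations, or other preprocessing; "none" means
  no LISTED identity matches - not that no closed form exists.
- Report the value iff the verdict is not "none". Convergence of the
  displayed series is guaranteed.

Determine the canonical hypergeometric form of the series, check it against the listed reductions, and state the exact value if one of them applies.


Prefactor \frac{1}{2}, argument -\frac{1}{3}: 2F1 with upper {-\frac{4}{3}, \frac{1}{3}} over lower {2}. Verdict: none (x = -\frac{1}{3}): each listed identity misses the multisets {-\frac{4}{3}, \frac{1}{3}} ; {2}.

First insight: x = -\frac{1}{3} and the denominator's factorial ratio (C = 1/2) is a lower Pochhammer.
Consecutive-term ratio: r(k) = -\frac{1}{3} * (k-\frac{4}{3}) (k+\frac{1}{3}) / [(k+2) (k+1)] - poly over poly, x = -\frac{1}{3} from leading terms; C = \frac{1}{2} at k = 0.


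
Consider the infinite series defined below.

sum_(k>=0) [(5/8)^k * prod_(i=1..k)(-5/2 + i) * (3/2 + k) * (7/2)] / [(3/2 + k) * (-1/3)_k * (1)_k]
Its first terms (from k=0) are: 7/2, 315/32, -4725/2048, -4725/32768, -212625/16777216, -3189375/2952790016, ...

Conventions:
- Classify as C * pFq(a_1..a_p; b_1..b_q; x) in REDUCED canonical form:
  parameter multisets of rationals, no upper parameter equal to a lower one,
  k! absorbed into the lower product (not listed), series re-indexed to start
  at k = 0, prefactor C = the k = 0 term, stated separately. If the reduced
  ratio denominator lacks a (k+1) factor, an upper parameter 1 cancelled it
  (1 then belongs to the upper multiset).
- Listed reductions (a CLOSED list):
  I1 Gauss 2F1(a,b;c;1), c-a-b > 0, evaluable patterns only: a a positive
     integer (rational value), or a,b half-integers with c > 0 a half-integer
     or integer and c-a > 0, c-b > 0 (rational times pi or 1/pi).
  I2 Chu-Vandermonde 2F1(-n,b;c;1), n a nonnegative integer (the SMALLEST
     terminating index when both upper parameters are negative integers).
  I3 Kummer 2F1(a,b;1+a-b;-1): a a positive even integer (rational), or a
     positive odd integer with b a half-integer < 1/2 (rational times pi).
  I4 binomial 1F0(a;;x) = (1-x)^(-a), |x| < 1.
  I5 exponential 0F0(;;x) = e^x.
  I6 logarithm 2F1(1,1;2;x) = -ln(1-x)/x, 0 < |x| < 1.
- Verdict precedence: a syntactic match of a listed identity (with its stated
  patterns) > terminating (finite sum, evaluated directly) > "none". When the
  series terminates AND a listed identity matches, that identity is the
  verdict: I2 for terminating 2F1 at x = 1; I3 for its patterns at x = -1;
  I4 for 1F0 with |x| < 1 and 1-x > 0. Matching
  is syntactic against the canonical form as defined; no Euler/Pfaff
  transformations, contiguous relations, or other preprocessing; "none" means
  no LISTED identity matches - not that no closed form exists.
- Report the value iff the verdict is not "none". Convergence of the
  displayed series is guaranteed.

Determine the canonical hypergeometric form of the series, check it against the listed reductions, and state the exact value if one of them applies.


Structural cue: x = (5/8) and the running product (C = 7/2, x = 5/8) telescopes to a rising factorial.
Step ratio: r(k) = (5/8) * (k-3/2) / [(k-1/3) (k+1)] - poly over poly, x = (5/8) from leading terms; C = 7/2 at k = 0.

Reduced: x = 5/8, 1F1, upper = {-3/2}, lower = {-1/3}, C = 7/2. Verdict: none. A 1F1 with upper {-3/2} fits none of I1-I6 at x = 5/8; the sum runs forever.


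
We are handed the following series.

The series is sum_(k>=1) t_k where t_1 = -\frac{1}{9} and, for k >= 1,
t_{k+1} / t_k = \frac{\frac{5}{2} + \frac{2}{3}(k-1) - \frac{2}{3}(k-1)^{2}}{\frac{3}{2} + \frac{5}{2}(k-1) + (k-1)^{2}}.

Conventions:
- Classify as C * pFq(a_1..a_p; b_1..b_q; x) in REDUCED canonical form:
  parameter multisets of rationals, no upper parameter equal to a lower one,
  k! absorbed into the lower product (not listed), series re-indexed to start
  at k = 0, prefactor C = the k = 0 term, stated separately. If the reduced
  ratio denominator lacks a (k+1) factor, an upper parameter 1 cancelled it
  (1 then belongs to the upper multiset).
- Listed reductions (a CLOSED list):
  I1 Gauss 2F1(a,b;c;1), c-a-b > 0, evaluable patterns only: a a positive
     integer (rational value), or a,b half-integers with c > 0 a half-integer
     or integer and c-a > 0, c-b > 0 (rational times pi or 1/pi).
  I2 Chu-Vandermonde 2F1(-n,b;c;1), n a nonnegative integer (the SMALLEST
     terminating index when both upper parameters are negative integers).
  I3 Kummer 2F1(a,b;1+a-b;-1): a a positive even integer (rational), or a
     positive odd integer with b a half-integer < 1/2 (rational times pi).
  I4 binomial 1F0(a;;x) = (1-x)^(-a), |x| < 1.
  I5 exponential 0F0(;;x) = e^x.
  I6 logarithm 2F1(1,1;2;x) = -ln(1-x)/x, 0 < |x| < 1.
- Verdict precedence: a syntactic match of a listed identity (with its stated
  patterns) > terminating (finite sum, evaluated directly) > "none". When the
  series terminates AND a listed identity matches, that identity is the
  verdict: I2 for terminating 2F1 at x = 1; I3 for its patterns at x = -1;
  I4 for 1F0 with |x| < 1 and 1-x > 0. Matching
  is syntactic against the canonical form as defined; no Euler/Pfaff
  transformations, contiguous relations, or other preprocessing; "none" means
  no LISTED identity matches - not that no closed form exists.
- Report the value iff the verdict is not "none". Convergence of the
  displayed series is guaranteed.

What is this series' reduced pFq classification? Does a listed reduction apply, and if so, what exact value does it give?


x = -\frac{2}{3} here; the reduced form reads 1F0, upper {-\frac{5}{2}}, lower {-}, C = -\frac{1}{9}. Verdict: binomial (I4) fires (the 1F0 binomial series: exponent 5/2, x = -\frac{2}{3}). Sum: \left(-\frac{1}{9}\right) \cdot \left(\frac{5}{3}\right)^{\frac{5}{2}}.

First insight: with t_0 = -\frac{1}{9}, the expanded ratio factors over Q; C = -1/9, roots give parameters.
Consecutive-term ratio: r(k) = -\frac{2}{3} * (k-\frac{5}{2}) / [(k+1)] - poly over poly, x = -\frac{2}{3} from leading terms; C = -\frac{1}{9} at k = 0.


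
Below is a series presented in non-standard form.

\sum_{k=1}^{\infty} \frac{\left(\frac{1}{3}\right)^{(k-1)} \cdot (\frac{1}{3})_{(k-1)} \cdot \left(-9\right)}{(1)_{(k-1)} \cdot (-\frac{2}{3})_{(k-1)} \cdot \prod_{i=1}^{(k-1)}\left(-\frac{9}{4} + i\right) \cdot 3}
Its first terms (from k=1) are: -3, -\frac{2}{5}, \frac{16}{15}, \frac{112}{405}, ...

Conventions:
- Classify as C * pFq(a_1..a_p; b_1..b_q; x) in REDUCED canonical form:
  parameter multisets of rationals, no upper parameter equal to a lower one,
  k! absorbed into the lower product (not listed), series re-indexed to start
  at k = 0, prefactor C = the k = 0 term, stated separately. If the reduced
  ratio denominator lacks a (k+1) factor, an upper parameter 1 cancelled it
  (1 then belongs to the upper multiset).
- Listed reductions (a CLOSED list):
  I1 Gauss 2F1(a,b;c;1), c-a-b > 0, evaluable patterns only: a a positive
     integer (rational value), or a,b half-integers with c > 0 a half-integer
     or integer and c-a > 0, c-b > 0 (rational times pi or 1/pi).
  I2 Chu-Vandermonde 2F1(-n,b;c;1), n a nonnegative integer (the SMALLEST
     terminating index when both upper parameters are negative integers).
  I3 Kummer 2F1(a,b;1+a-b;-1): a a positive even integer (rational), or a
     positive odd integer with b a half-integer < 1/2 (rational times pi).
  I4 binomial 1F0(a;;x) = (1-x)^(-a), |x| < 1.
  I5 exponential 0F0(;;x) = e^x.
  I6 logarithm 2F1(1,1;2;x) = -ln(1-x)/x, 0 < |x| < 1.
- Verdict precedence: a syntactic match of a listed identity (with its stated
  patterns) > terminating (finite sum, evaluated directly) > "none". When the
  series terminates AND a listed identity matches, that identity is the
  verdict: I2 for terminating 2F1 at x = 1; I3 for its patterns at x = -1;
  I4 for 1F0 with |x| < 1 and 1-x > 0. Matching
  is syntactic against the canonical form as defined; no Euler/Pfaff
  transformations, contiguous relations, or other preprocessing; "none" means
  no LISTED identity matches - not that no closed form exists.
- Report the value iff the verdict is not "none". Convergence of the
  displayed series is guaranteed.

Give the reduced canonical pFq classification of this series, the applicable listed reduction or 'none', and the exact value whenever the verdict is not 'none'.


x = \frac{1}{3} here; the reduced form reads 1F2, upper {\frac{1}{3}}, lower {-\frac{5}{4}, -\frac{2}{3}}, C = -3. Verdict: none here - no I1-I6 shape fits x = \frac{1}{3} with lower {-\frac{5}{4}, -\frac{2}{3}}.

Key step: with t_0 = -3, the lower running product (C = -3) is a rising factorial.
Step ratio: r(k) = \frac{1}{3} * (k+\frac{1}{3}) / [(k-\frac{5}{4}) (k-\frac{2}{3}) (k+1)] - rational in k, leading ratio \frac{1}{3}; with t_0 = -3, classification follows.


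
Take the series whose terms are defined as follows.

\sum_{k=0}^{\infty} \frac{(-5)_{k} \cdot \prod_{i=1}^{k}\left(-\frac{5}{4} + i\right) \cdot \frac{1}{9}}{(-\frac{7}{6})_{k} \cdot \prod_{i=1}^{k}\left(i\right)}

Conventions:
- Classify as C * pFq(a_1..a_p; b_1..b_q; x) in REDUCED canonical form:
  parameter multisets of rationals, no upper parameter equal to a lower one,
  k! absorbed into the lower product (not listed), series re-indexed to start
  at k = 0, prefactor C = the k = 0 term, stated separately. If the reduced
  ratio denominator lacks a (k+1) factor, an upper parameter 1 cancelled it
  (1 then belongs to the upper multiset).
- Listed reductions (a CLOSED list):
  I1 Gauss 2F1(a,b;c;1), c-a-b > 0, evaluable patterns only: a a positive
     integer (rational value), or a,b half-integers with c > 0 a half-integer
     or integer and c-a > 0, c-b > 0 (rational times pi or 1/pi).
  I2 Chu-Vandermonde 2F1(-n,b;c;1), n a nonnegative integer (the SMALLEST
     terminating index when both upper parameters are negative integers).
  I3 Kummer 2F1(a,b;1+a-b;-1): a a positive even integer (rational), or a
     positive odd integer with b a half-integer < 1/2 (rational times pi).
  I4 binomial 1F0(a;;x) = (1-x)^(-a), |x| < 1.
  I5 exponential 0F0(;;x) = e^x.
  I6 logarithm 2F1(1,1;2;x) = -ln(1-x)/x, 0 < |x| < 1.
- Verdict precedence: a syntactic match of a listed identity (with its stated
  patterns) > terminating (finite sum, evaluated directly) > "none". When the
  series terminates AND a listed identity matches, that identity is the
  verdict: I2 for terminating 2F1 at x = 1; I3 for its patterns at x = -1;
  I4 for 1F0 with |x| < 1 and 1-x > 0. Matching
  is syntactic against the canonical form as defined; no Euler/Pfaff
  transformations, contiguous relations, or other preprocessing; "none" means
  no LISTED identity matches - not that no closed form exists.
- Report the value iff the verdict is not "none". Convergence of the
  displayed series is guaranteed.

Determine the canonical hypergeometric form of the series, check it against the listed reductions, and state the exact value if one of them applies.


First insight: t_0 = \frac{1}{9} here, and the running product (C = 1/9, x = 1) telescopes to a rising factorial.
Adjacent-term ratio: r(k) = 1 * (k-5) (k-\frac{1}{4}) / [(k-\frac{7}{6}) (k+1)] - poly over poly, x = 1 from leading terms; C = \frac{1}{9} at k = 0.

x = 1 here; the reduced form reads 2F1, upper {-5, -\frac{1}{4}}, lower {-\frac{7}{6}}, C = \frac{1}{9}. Verdict: the Chu-Vandermonde identity I2 fires (terminating 2F1 at x = 1 with n = 5, b = -1/4, c = -\frac{7}{6}). Sum: -\frac{2405}{34272}.


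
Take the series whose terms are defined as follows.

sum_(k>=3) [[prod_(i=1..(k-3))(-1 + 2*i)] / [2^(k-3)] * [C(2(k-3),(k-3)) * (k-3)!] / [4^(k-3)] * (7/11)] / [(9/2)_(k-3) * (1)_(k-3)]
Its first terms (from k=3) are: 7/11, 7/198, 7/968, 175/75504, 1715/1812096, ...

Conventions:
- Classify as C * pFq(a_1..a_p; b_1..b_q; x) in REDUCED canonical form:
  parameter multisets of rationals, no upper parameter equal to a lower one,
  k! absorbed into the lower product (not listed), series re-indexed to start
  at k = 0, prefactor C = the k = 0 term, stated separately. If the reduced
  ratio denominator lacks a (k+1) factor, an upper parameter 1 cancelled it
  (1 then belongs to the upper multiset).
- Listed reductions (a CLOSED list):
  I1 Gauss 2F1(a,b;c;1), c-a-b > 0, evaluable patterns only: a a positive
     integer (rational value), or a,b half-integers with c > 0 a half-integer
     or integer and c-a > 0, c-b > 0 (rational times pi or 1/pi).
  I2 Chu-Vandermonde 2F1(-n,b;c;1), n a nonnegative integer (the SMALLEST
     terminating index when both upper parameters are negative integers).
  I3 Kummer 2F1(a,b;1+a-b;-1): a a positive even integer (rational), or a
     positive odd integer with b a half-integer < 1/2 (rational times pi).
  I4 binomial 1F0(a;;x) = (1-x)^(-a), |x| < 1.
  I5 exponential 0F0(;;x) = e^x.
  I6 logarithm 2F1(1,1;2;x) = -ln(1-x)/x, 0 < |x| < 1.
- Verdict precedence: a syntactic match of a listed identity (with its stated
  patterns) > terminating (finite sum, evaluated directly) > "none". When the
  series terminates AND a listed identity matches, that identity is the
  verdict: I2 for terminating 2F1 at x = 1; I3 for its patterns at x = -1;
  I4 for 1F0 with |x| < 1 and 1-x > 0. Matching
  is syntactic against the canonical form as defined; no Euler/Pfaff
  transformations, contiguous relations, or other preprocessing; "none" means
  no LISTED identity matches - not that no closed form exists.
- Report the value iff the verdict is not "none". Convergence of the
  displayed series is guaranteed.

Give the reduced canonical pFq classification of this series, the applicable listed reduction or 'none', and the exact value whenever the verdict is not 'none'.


Reduced: x = 1, 2F1, upper = {1/2, 1/2}, lower = {9/2}, C = 7/11. Verdict: this is Gauss's theorem I1 (half-integer case) (x = 1; upper {1/2, 1/2} half-integers, c = 9/2 in the evaluable pattern). Its exact value is (1225/5632) * pi.

Structural cue: from the first term 7/11: C(2k,k) (C = 7/11) equals 4^k (1/2)_k / k!.
Term ratio: r(k) = 1 * (k+1/2) (k+1/2) / [(k+9/2) (k+1)] - poly over poly, x = 1 from leading terms; C = 7/11 at k = 0.


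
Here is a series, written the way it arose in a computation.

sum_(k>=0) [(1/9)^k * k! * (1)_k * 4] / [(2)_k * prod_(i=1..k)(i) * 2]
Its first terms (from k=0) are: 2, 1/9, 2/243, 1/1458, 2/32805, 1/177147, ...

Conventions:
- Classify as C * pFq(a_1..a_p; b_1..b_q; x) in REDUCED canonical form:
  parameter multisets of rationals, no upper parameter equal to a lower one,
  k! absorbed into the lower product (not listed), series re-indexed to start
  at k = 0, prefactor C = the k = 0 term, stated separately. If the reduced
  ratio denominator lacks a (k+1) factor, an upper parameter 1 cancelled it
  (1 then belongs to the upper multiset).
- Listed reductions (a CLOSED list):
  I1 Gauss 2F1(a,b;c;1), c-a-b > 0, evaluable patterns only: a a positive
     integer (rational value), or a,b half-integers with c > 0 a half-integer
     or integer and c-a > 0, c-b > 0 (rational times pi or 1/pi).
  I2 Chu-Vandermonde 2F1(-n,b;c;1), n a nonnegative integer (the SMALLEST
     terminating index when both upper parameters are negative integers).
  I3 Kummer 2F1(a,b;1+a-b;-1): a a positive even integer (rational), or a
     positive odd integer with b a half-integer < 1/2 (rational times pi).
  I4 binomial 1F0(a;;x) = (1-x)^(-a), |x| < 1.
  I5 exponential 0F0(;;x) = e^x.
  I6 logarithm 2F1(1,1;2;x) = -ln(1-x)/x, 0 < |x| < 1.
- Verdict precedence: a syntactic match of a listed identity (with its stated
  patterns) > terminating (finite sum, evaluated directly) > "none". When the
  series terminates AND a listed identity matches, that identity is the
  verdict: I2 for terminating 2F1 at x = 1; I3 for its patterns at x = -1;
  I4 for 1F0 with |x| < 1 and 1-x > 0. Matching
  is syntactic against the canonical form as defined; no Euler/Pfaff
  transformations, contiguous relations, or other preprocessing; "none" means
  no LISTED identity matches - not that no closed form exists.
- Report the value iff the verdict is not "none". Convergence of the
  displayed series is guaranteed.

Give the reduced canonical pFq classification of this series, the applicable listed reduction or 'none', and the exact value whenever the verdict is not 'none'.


With C = 2: the canonical form is 2F1(1, 1; 2; 1/9). Verdict at x = 1/9: logarithm (I6) matches (the logarithm: parameters (1,1;2), x = 1/9). Exact value: (-18) * ln(8/9).

The tell: x = (1/9) and the product of the first k integers (C = 2) is k!.
Ratio: r(k) = (1/9) * (k+1) (k+1) / [(k+2) (k+1)] - poly over poly, x = (1/9) from leading terms; C = 2 at k = 0.


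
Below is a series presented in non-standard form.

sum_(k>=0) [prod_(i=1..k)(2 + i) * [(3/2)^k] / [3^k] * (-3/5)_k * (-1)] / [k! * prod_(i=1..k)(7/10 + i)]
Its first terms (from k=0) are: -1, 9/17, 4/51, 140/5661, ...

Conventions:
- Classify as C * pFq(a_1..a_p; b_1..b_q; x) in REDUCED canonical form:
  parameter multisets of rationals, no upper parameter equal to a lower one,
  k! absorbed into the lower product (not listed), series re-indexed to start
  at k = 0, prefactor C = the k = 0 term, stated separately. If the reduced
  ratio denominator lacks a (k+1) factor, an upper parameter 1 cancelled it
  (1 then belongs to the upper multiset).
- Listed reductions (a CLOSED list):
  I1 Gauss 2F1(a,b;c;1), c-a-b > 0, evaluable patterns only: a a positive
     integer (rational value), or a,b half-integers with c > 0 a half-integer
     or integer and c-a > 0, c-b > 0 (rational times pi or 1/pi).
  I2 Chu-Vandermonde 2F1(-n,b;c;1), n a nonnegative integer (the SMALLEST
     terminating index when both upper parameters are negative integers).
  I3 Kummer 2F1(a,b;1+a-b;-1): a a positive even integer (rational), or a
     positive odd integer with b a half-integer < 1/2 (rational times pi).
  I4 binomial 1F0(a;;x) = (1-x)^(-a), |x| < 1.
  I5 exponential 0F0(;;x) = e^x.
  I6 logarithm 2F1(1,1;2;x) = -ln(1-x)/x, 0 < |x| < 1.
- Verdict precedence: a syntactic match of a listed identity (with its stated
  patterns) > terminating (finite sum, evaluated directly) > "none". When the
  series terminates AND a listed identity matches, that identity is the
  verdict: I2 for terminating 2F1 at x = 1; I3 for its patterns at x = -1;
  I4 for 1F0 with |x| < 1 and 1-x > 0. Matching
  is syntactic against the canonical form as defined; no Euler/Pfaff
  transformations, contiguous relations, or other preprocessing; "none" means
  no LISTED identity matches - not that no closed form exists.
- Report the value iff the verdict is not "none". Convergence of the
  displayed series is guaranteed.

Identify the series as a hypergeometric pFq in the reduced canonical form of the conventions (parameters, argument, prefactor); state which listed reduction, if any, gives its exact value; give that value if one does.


Canonical form: C = -1 times 2F1 with upper {-3/5, 3}, lower {17/10}, x = 1/2. Verdict: none (x = 1/2): each listed identity misses the multisets {-3/5, 3} ; {17/10}.

The tell: t_0 being -1, the lower running product (prefactor -1) is a rising factorial.
Term ratio: r(k) = (1/2) * (k-3/5) (k+3) / [(k+17/10) (k+1)] - poly over poly, x = (1/2) from leading terms; C = -1 at k = 0.


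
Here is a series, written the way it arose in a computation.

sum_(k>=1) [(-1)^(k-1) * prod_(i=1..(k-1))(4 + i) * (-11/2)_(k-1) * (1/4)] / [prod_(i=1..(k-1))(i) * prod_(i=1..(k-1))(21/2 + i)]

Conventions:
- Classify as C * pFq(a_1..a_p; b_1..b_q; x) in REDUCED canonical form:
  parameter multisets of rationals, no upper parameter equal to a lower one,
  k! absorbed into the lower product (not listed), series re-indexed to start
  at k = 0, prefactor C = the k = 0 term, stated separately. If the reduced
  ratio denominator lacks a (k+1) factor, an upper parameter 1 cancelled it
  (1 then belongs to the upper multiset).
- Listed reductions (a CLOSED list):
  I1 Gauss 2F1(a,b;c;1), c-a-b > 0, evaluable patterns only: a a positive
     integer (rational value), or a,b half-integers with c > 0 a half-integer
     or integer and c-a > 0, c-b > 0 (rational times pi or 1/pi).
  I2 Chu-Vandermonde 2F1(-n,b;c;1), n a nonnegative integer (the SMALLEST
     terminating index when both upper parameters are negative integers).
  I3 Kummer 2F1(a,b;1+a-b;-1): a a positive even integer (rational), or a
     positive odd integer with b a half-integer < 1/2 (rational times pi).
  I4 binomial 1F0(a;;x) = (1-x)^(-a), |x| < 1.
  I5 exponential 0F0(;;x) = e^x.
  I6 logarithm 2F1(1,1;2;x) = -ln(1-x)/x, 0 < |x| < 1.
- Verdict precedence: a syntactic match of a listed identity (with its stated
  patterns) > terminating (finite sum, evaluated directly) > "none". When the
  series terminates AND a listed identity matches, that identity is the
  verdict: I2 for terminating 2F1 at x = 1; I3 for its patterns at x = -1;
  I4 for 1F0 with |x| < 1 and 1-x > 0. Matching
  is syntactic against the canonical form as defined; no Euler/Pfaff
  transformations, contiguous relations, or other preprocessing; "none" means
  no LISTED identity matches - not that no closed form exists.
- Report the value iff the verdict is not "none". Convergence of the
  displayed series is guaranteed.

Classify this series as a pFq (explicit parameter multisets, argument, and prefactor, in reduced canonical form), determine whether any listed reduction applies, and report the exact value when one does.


Classification (C = 1/4): 2F1 with upper {-11/2, 5}, lower {23/2}, argument x = -1. Verdict: the Kummer evaluation I3 fires (x = -1; c = 23/2 equals 1+a-b for upper {-11/2, 5}: listed pattern). Its exact value is (43648605/67108864) * pi.

Structural cue: t_0 = 1/4 here, and the running product (C = 1/4, x = -1) telescopes to a rising factorial.
Ratio: r(k) = (-1) * (k-11/2) (k+5) / [(k+23/2) (k+1)] - rational in k. x = (-1); t_0 = 1/4; negate the roots.


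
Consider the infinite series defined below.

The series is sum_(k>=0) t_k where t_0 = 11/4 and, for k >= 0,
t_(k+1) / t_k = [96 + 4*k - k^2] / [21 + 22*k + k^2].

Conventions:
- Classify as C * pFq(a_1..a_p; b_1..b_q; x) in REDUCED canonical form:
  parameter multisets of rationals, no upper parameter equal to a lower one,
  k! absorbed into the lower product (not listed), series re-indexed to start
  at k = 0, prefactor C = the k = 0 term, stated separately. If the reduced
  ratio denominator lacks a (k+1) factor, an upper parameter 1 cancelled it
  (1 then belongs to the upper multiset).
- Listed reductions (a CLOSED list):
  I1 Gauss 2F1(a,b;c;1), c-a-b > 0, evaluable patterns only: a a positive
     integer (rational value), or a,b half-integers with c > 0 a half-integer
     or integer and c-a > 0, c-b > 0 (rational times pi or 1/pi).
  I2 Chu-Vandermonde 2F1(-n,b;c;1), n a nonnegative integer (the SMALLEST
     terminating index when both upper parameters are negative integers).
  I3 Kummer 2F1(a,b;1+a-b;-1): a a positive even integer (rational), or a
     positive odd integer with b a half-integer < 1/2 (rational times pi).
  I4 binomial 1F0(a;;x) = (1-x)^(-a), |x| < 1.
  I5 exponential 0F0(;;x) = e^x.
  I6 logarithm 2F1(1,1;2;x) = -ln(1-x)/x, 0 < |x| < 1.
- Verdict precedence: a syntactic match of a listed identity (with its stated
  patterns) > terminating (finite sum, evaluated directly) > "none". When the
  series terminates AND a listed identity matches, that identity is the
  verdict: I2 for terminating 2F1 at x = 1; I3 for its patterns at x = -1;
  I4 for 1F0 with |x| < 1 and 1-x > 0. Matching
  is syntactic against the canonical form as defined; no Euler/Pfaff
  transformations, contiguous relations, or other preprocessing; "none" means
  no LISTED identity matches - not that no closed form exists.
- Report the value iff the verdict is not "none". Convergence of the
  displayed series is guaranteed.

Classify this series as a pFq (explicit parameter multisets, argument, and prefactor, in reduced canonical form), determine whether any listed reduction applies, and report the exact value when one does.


Prefactor 11/4, argument -1: 2F1 with upper {-12, 8} over lower {21}. Verdict: Kummer's theorem (I3) matches (x = -1; c = 21 equals 1+a-b for upper {-12, 8}: listed pattern). Exact value: 10659/56.

First insight: from the first term 11/4: the expanded ratio factors over Q; C = 11/4, x = -1, roots give parameters.
Term ratio: r(k) = (-1) * (k-12) (k+8) / [(k+21) (k+1)] - poly over poly, x = (-1) from leading terms; C = 11/4 at k = 0.


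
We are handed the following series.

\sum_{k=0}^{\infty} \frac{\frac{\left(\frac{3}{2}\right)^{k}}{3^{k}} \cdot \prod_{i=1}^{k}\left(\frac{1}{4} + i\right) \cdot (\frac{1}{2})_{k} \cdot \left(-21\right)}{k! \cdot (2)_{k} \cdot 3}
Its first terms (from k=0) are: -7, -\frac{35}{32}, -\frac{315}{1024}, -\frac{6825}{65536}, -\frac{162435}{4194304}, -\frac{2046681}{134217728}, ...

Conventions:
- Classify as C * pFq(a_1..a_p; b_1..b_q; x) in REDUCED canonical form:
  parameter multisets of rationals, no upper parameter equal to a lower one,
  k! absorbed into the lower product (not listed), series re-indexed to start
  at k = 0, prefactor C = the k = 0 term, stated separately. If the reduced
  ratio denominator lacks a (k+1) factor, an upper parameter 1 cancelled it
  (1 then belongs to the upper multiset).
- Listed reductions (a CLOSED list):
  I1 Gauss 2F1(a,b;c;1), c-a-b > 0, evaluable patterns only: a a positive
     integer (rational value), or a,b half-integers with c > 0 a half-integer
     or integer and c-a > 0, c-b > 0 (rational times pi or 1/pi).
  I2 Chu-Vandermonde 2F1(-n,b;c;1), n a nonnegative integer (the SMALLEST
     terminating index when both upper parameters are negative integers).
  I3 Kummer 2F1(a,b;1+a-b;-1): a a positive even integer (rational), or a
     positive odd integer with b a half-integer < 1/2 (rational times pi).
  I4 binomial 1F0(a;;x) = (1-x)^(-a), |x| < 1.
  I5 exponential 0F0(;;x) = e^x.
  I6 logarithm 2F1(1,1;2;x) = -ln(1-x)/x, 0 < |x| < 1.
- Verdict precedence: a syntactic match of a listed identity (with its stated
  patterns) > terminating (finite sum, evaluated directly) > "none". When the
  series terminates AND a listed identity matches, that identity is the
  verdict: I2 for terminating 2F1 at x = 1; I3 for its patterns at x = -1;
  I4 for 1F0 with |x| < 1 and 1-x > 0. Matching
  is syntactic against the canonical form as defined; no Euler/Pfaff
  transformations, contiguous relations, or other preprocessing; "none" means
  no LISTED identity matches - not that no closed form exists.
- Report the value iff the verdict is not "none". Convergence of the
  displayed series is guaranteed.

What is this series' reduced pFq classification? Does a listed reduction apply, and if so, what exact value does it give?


Canonical form: C = -7 times 2F1 with upper {\frac{1}{2}, \frac{5}{4}}, lower {2}, x = \frac{1}{2}. Verdict: none - at argument \frac{1}{2} the multisets {\frac{1}{2}, \frac{5}{4}} ; {2} match no listed identity.

Structural cue: from the first term -7: the two k-th powers (C = -7, x = 1/2) combine into one argument.
Ratio: r(k) = \frac{1}{2} * (k+\frac{1}{2}) (k+\frac{5}{4}) / [(k+2) (k+1)] - rational in k. x = \frac{1}{2}; t_0 = -7; negate the roots.


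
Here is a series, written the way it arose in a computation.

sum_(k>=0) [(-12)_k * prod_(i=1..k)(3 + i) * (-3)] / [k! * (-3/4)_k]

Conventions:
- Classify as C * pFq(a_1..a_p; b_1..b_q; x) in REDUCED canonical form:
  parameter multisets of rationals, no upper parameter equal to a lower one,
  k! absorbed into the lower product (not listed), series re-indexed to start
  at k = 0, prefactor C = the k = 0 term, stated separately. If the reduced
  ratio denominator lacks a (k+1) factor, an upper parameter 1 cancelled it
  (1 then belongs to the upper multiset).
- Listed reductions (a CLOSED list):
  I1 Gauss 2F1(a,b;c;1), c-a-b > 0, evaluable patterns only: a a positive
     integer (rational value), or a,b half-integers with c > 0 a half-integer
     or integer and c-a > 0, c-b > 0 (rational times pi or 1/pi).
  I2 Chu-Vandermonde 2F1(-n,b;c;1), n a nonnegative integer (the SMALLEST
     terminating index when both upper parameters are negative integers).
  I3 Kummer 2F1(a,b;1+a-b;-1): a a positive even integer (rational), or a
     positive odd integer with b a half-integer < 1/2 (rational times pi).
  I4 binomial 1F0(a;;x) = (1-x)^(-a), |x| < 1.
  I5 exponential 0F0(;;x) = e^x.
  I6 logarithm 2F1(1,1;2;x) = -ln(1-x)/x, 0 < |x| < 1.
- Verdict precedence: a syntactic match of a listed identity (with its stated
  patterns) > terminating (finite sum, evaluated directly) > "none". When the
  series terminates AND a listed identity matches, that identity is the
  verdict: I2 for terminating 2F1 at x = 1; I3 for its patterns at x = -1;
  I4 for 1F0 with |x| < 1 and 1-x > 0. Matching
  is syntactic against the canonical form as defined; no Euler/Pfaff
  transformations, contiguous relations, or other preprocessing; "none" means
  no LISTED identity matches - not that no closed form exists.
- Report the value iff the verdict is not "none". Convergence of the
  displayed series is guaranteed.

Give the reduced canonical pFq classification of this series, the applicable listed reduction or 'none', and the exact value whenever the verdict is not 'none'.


x = 1 here; the reduced form reads 2F1, upper {-12, 4}, lower {-3/4}, C = -3. Verdict: the Chu-Vandermonde identity I2 matches (terminating 2F1 at x = 1 with n = 12, b = 4, c = -3/4). Hence: -1995/43993.

First insight: t_0 being -3, the running product (C = -3) telescopes to a rising factorial.
Adjacent-term ratio: r(k) = 1 * (k-12) (k+4) / [(k-3/4) (k+1)] - poly over poly, x = 1 from leading terms; C = -3 at k = 0.


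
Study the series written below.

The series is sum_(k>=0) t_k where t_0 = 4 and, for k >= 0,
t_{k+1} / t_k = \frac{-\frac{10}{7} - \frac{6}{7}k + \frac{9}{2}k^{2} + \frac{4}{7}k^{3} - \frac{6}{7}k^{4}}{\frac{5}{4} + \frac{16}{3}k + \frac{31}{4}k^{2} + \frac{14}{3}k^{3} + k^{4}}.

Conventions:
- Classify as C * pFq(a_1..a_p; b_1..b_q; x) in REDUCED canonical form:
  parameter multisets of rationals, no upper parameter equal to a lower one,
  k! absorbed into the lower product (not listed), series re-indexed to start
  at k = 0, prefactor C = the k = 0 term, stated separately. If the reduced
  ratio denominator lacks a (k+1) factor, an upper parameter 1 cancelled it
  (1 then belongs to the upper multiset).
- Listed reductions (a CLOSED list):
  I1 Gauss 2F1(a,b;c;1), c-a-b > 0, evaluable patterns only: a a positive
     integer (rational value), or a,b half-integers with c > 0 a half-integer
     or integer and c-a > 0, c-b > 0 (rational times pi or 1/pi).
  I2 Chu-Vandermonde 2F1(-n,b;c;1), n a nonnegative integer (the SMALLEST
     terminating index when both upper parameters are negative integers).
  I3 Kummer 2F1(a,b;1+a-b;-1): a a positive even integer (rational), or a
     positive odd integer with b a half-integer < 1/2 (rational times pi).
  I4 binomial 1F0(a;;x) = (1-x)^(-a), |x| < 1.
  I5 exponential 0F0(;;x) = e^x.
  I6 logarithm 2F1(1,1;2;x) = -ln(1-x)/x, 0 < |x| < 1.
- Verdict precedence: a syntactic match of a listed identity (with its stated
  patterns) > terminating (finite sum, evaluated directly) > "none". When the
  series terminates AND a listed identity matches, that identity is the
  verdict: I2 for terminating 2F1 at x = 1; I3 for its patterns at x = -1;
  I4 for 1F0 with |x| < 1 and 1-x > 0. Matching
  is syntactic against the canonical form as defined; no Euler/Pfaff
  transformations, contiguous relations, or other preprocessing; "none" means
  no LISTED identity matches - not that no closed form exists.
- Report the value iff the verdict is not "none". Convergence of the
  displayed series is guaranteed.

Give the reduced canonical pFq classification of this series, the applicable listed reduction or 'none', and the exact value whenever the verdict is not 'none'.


The series (x = -\frac{6}{7}) is 3F2: upper {-\frac{5}{2}, -\frac{2}{3}, 2}, lower {\frac{3}{2}, \frac{5}{3}}, prefactor 4. Verdict: none. No listed pattern accepts 3F2(-\frac{5}{2}, -\frac{2}{3}, 2; \frac{3}{2}, \frac{5}{3}; -\frac{6}{7}).

The tell: x = -\frac{6}{7} and the ratio is unreduced: k + 1/2 divides both sides (C = 4).
Term ratio: r(k) = -\frac{6}{7} * (k-\frac{5}{2}) (k-\frac{2}{3}) (k+2) / [(k+\frac{3}{2}) (k+\frac{5}{3}) (k+1)] ; factor over Q: parameters, x = -\frac{6}{7}, and C = 4.


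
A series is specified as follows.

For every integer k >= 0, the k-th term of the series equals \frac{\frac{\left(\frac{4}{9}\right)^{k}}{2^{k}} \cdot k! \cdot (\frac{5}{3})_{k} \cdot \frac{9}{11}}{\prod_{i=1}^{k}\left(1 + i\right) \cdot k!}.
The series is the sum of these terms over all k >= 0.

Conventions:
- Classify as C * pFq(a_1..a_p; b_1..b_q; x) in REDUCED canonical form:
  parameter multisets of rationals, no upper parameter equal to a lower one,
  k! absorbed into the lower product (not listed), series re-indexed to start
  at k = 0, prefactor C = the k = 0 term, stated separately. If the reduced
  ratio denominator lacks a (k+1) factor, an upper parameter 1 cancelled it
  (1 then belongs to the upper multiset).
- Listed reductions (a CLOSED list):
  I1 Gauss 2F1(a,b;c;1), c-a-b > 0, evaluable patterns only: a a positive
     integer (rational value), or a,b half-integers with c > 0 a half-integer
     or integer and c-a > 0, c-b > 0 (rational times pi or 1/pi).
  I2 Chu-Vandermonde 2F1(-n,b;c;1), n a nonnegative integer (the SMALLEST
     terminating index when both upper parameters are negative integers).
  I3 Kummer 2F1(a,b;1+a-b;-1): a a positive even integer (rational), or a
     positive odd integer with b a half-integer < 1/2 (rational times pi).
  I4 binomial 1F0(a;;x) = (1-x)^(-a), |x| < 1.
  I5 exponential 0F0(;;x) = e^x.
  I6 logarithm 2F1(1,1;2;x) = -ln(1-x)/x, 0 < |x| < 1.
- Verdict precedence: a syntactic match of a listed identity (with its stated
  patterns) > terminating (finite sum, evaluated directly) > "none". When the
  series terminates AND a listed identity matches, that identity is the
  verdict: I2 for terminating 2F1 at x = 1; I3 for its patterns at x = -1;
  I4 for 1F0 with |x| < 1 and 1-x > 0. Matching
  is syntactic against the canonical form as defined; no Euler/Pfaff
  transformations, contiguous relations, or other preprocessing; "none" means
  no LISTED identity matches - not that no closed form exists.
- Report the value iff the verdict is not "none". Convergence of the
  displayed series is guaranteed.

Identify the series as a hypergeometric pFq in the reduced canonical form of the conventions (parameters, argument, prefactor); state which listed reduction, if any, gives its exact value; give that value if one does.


At argument \frac{2}{9}: a 2F1 with upper {1, \frac{5}{3}}, lower {2}, scaled by C = \frac{9}{11}. Verdict: none - at argument \frac{2}{9} the multisets {1, \frac{5}{3}} ; {2} match no listed identity.

First insight: with t_0 = \frac{9}{11}, the two k-th powers (prefactor 9/11) combine into one argument.
Consecutive-term ratio: r(k) = \frac{2}{9} * (k+1) (k+\frac{5}{3}) / [(k+2) (k+1)] - rational in k. x = \frac{2}{9}; t_0 = \frac{9}{11}; negate the roots.


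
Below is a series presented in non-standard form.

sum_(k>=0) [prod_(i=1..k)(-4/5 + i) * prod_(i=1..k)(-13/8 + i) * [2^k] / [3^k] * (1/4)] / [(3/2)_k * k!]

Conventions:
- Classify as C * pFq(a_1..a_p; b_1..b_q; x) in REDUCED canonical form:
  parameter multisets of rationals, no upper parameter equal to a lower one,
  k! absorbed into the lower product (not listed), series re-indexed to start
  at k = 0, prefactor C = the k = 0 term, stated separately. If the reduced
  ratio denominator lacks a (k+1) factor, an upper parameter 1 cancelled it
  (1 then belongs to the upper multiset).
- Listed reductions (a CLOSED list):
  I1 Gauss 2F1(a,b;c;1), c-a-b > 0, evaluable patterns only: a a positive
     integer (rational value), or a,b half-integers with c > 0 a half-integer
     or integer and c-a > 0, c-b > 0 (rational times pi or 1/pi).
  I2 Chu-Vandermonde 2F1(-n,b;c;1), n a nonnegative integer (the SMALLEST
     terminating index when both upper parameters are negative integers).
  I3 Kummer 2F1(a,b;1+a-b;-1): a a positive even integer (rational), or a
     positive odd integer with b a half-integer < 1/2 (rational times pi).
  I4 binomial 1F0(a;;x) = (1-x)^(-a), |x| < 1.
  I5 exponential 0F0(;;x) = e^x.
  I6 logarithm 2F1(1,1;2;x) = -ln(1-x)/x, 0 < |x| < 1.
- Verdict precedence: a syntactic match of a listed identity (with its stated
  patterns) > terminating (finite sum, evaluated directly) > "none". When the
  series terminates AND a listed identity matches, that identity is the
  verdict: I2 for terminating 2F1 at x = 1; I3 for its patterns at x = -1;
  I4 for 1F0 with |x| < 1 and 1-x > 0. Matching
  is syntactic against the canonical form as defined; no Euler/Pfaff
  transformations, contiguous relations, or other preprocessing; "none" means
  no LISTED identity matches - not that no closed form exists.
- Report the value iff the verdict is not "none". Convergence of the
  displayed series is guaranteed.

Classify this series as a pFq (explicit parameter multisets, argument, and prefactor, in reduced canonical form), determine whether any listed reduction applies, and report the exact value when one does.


Reduced: x = 2/3, 2F1, upper = {-5/8, 1/5}, lower = {3/2}, C = 1/4. Verdict: none. Every listed pattern misses the 2F1 form at 2/3, upper {-5/8, 1/5}.

First insight: from the first term 1/4: the running product (prefactor 1/4) telescopes to a rising factorial.
Step ratio: r(k) = (2/3) * (k-5/8) (k+1/5) / [(k+3/2) (k+1)] - rational in k. x = (2/3); t_0 = 1/4; negate the roots.
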